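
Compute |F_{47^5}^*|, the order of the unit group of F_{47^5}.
|F_{47^5}^*| = 229345006

F_{47^5} has 47^5 = 229345007 elements; its multiplicative group consists of all nonzero elements, so |F_{47^5}^*| = 229345007 - 1 = 229345006. (It is cyclic since any finite subgroup of the multiplicative group of a field is cyclic.)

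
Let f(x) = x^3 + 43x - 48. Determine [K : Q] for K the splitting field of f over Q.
[K : Q] = 6

By the rational root test, any rational root of the monic integer polynomial f(x) = x^3 + 43x - 48 must be an integer dividing the constant term -48, i.e. one of ±{1, 2, 3, 4, 6, 8, 12, 16, 24, 48}. Evaluating: f(1) = -4, f(-1) = -92, f(2) = 46, f(-2) = -142, f(3) = 108, f(-3) = -204, f(4) = 188, f(-4) = -284, f(6) = 426, f(-6) = -522, f(8) = 808, f(-8) = -904, f(12) = 2196, f(-12) = -2292, f(16) = 4736, f(-16) = -4832, f(24) = 14808, f(-24) = -14904, f(48) = 112608, f(-48) = -112704; none is 0, so f has no rational root and is therefore irreducible over Q (a cubic with no linear factor over a field is irreducible). For an irreducible cubic, the Galois group is A_3 or S_3 according as the discriminant disc(f) = -4a^3 - 27b^2 = -4·(43)^3 - 27·(-48)^2 = -380236 is or is not a square in Q. Here disc(f) = -380236 is not a perfect square in Q, so the Galois group of f over Q is not contained in A_3 and must be all of S_3. The splitting field has degree |S_3| = 6 over Q, so [K : Q] = 6.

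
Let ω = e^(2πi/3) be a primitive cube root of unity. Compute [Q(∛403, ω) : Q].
[Q(∛403, ω) : Q] = 6

[Q(∛403):Q] = 3 (min poly x^3 - 403, irreducible since 403 is not a perfect cube). [Q(ω):Q] = 2 (min poly x^2 + x + 1). Since Q(∛403) ⊂ R and ω ∉ R, we have ω ∉ Q(∛403), so x^2 + x + 1 remains irreducible over Q(∛403) and [Q(∛403, ω) : Q(∛403)] = 2. By the tower law, [Q(∛403, ω) : Q] = 3 · 2 = 6. (In fact Q(∛403, ω) is the splitting field of x^3 - 403 over Q.)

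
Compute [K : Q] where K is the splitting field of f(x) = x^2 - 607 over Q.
[K : Q] = 2

f(x) = x^2 - 607 factors as (x - √607)(x + √607). The splitting field is K = Q(√607). Since 607 is squarefree and > 1, it is not a perfect square, so x^2 - 607 is irreducible over Q and [Q(√607) : Q] = 2. Hence [K : Q] = 2.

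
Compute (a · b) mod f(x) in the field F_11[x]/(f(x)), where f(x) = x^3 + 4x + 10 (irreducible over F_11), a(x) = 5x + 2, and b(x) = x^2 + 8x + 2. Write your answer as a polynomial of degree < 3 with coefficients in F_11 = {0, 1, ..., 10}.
a · b ≡ 9x^2 + 6x + 9 (mod f(x))

Multiply in F_11[x]: a(x)·b(x) = (5x + 2)·(x^2 + 8x + 2) = 5x^3 + 9x^2 + 4x + 4. This has degree ≥ 3, so divide by f(x) over F_11: 5x^3 + 9x^2 + 4x + 4 = (5)·(x^3 + 4x + 10) + (9x^2 + 6x + 9). Hence a·b ≡ 9x^2 + 6x + 9 (mod f). (F_11[x]/(f) is a field with 11^3 = 1331 elements since f is irreducible of degree 3.)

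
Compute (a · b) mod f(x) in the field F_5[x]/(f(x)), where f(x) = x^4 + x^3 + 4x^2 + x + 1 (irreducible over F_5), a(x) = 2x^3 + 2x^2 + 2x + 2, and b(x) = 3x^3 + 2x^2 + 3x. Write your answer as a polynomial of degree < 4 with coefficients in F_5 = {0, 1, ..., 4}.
a · b ≡ x^3 + 3x^2 + 4x + 2 (mod f(x))

Multiply in F_5[x]: a(x)·b(x) = (2x^3 + 2x^2 + 2x + 2)·(3x^3 + 2x^2 + 3x) = x^6 + x^4 + x^3 + x. This has degree ≥ 4, so divide by f(x) over F_5: x^6 + x^4 + x^3 + x = (x^2 + 4x + 3)·(x^4 + x^3 + 4x^2 + x + 1) + (x^3 + 3x^2 + 4x + 2). Hence a·b ≡ x^3 + 3x^2 + 4x + 2 (mod f). (F_5[x]/(f) is a field with 5^4 = 625 elements since f is irreducible of degree 4.)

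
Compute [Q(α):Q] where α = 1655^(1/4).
[Q(α):Q] = 4

α is a root of x^4 - 1655. By Eisenstein's criterion at the prime p = 5 (which divides the constant term 1655 but p^2 = 25 does not, since 1655 is squarefree), x^4 - 1655 is irreducible over Q. Hence [Q(α):Q] = 4.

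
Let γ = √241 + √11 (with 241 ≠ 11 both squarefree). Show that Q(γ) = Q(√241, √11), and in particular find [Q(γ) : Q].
[Q(γ) : Q] = 4 (equivalently, Q(γ) = Q(√241, √11))

Obviously Q(γ) ⊆ Q(√241, √11), and [Q(√241, √11):Q] = 4 (since 241, 11 are distinct squarefree integers > 1 with 2651 not a perfect square). To show equality we compute the minimal polynomial of γ. From γ = √241 + √11: γ^2 = 241 + 2√(2651) + 11 = 252 + 2√(2651), so γ^2 - 252 = 2√(2651); squaring, (γ^2 - 252)^2 = 4·2651, i.e. γ^4 - 504γ^2 + 63504 - 10604 = 0, i.e. γ^4 - 504γ^2 + 52900 = 0. So γ is a root of x^4 - 504x^2 + 52900. This polynomial is irreducible over Q: it has no rational root (each ±√241 ± √11 is irrational), and any factorization into two quadratics over Q would force √(2651) ∈ Q (pairing opposite roots) or √241, √11 ∈ Q (other pairings), all impossible. Hence [Q(γ):Q] = 4 = [Q(√241, √11):Q], so Q(γ) = Q(√241, √11).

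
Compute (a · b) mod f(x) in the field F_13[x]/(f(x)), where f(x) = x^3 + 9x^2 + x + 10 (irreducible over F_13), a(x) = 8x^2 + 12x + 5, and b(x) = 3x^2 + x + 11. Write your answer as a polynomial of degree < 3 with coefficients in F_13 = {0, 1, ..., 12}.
a · b ≡ x^2 + 4x + 7 (mod f(x))

Multiply in F_13[x]: a(x)·b(x) = (8x^2 + 12x + 5)·(3x^2 + x + 11) = 11x^4 + 5x^3 + 11x^2 + 7x + 3. This has degree ≥ 3, so divide by f(x) over F_13: 11x^4 + 5x^3 + 11x^2 + 7x + 3 = (11x + 10)·(x^3 + 9x^2 + x + 10) + (x^2 + 4x + 7). Hence a·b ≡ x^2 + 4x + 7 (mod f). (F_13[x]/(f) is a field with 13^3 = 2197 elements since f is irreducible of degree 3.)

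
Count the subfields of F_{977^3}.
F_{977^3} has 2 subfields

The subfields of F_{p^n} are exactly the fields F_{p^d} for d | n (each is the fixed field of the unique index-d subgroup of Gal(F_{p^n}/F_p) ≅ Z/nZ). The divisors of n = 3 are {1, 3}, giving 2 subfields: F_{977^1}, F_{977^3}.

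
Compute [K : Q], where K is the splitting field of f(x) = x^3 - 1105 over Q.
[K : Q] = 6

The roots of x^3 - 1105 are ∛1105, ω∛1105, ω^2∛1105 where ω = e^(2πi/3) is a primitive cube root of unity, so K = Q(∛1105, ω). Now [Q(∛1105):Q] = 3 (since 1105 is not a perfect cube, x^3 - 1105 is irreducible) and [Q(ω):Q] = 2. Both 2 and 3 divide [K:Q], and [K:Q] ≤ 3·2 = 6, so [K:Q] = 6. (Equivalently: Q(∛1105) ⊂ R but ω ∉ R, so [K : Q(∛1105)] = 2.)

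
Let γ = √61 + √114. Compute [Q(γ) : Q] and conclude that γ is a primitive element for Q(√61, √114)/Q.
[Q(γ) : Q] = 4 (equivalently, Q(γ) = Q(√61, √114))

Obviously Q(γ) ⊆ Q(√61, √114), and [Q(√61, √114):Q] = 4 (since 61, 114 are distinct squarefree integers > 1 with 6954 not a perfect square). To show equality we compute the minimal polynomial of γ. From γ = √61 + √114: γ^2 = 61 + 2√(6954) + 114 = 175 + 2√(6954), so γ^2 - 175 = 2√(6954); squaring, (γ^2 - 175)^2 = 4·6954, i.e. γ^4 - 350γ^2 + 30625 - 27816 = 0, i.e. γ^4 - 350γ^2 + 2809 = 0. So γ is a root of x^4 - 350x^2 + 2809. This polynomial is irreducible over Q: it has no rational root (each ±√61 ± √114 is irrational), and any factorization into two quadratics over Q would force √(6954) ∈ Q (pairing opposite roots) or √61, √114 ∈ Q (other pairings), all impossible. Hence [Q(γ):Q] = 4 = [Q(√61, √114):Q], so Q(γ) = Q(√61, √114).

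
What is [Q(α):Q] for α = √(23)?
[Q(α):Q] = 2

[Q(α):Q] equals the degree of the minimal polynomial of α. Here α^2 = 23 and x^2 - 23 is irreducible (d = 23 is squarefree, ≠ 1, hence not a square), so deg(m_α) = 2. Thus [Q(α):Q] = 2.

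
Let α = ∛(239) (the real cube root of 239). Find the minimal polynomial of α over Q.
m_α(x) = x^3 - 239

α satisfies α^3 = 239, so x^3 - 239 annihilates α. By the rational root test, a rational root p/q (in lowest terms) of x^3 - 239 would satisfy p^3 = 239 q^3, forcing q = 1 and p^3 = 239; but 239 is not a perfect cube, contradiction. A monic cubic over Q with no rational root is irreducible (any nontrivial factorization would include a linear factor). Hence x^3 - 239 is the minimal polynomial of α, and in particular [Q(α):Q] = 3.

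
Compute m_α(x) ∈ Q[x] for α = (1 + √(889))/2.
m_α(x) = x^2 - x - 222

From 2α - 1 = √(889), squaring gives (2α - 1)^2 = 889, i.e. 4α^2 - 4α + 1 = 889, so α^2 - α + (1 - 889)/4 = 0. Since 889 ≡ 1 (mod 4), (1 - 889)/4 = -222 ∈ Z. The polynomial x^2 - x - 222 has discriminant 1 - 4·(-222) = 889, which is not a perfect square in Q (d = 889 is squarefree and ≠ 1), so x^2 - x - 222 is irreducible over Q. It is the minimal polynomial of α.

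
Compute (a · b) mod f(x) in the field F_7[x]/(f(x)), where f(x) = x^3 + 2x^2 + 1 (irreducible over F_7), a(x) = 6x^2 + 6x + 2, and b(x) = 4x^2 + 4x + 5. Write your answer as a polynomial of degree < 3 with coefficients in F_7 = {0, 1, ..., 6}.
a · b ≡ 6x^2 + 3 (mod f(x))

Multiply in F_7[x]: a(x)·b(x) = (6x^2 + 6x + 2)·(4x^2 + 4x + 5) = 3x^4 + 6x^3 + 6x^2 + 3x + 3. This has degree ≥ 3, so divide by f(x) over F_7: 3x^4 + 6x^3 + 6x^2 + 3x + 3 = (3x)·(x^3 + 2x^2 + 1) + (6x^2 + 3). Hence a·b ≡ 6x^2 + 3 (mod f). (F_7[x]/(f) is a field with 7^3 = 343 elements since f is irreducible of degree 3.)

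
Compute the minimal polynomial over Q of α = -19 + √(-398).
m_α(x) = x^2 + 38x + 759

From α + 19 = √(-398), squaring gives (α + 19)^2 = -398, i.e. α^2 + 38α + 361 = -398, so α^2 + 38α + 759 = 0. The discriminant of x^2 + 38x + 759 is (38)^2 - 4·(759) = 1444 - 3036 = -1592, and 4·(-398) is not a perfect square in Q since -398 is squarefree and ≠ 1. Hence x^2 + 38x + 759 is irreducible over Q and is the minimal polynomial of α.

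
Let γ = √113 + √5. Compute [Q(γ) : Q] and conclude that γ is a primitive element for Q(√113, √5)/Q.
[Q(γ) : Q] = 4 (equivalently, Q(γ) = Q(√113, √5))

Obviously Q(γ) ⊆ Q(√113, √5), and [Q(√113, √5):Q] = 4 (since 113, 5 are distinct squarefree integers > 1 with 565 not a perfect square). To show equality we compute the minimal polynomial of γ. From γ = √113 + √5: γ^2 = 113 + 2√(565) + 5 = 118 + 2√(565), so γ^2 - 118 = 2√(565); squaring, (γ^2 - 118)^2 = 4·565, i.e. γ^4 - 236γ^2 + 13924 - 2260 = 0, i.e. γ^4 - 236γ^2 + 11664 = 0. So γ is a root of x^4 - 236x^2 + 11664. This polynomial is irreducible over Q: it has no rational root (each ±√113 ± √5 is irrational), and any factorization into two quadratics over Q would force √(565) ∈ Q (pairing opposite roots) or √113, √5 ∈ Q (other pairings), all impossible. Hence [Q(γ):Q] = 4 = [Q(√113, √5):Q], so Q(γ) = Q(√113, √5).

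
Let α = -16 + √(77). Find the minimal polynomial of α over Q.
m_α(x) = x^2 + 32x + 179

From α + 16 = √(77), squaring gives (α + 16)^2 = 77, i.e. α^2 + 32α + 256 = 77, so α^2 + 32α + 179 = 0. The discriminant of x^2 + 32x + 179 is (32)^2 - 4·(179) = 1024 - 716 = 308, and 4·(77) is not a perfect square in Q since 77 is squarefree and ≠ 1. Hence x^2 + 32x + 179 is irreducible over Q and is the minimal polynomial of α.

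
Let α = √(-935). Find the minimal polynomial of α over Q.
m_α(x) = x^2 + 935

α satisfies α^2 + 935 = 0, so x^2 + 935 annihilates α. Since d = -935 is squarefree and ≠ 1, it is not a perfect square in Q, so x^2 + 935 has no rational root and is therefore irreducible over Q (a degree-2 polynomial over a field is irreducible iff it has no root). Hence m_α(x) = x^2 + 935.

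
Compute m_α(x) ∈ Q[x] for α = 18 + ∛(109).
m_α(x) = x^3 - 54x^2 + 972x - 5941

Set β = α - 18 = ∛(109), so β^3 = 109. Then (α - 18)^3 - 109 = 0, i.e. α is a root of g(x) = (x - 18)^3 - 109 = x^3 - 54x^2 + 972x - 5941. Since g(x) = h(x - 18) where h(x) = x^3 - 109, and h is irreducible over Q (because 109 is not a perfect cube, so h has no rational root, and a monic cubic with no rational root is irreducible), g is also irreducible (irreducibility is preserved under the substitution x → x - 18). Hence m_α(x) = x^3 - 54x^2 + 972x - 5941.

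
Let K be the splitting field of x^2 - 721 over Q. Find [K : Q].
[K : Q] = 2

f(x) = x^2 - 721 factors as (x - √721)(x + √721). The splitting field is K = Q(√721). Since 721 is squarefree and > 1, it is not a perfect square, so x^2 - 721 is irreducible over Q and [Q(√721) : Q] = 2. Hence [K : Q] = 2.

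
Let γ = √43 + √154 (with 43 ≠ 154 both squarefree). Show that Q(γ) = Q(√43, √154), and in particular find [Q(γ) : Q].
[Q(γ) : Q] = 4 (equivalently, Q(γ) = Q(√43, √154))

Obviously Q(γ) ⊆ Q(√43, √154), and [Q(√43, √154):Q] = 4 (since 43, 154 are distinct squarefree integers > 1 with 6622 not a perfect square). To show equality we compute the minimal polynomial of γ. From γ = √43 + √154: γ^2 = 43 + 2√(6622) + 154 = 197 + 2√(6622), so γ^2 - 197 = 2√(6622); squaring, (γ^2 - 197)^2 = 4·6622, i.e. γ^4 - 394γ^2 + 38809 - 26488 = 0, i.e. γ^4 - 394γ^2 + 12321 = 0. So γ is a root of x^4 - 394x^2 + 12321. This polynomial is irreducible over Q: it has no rational root (each ±√43 ± √154 is irrational), and any factorization into two quadratics over Q would force √(6622) ∈ Q (pairing opposite roots) or √43, √154 ∈ Q (other pairings), all impossible. Hence [Q(γ):Q] = 4 = [Q(√43, √154):Q], so Q(γ) = Q(√43, √154).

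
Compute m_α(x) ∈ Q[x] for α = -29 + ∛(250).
m_α(x) = x^3 + 87x^2 + 2523x + 24139

Set β = α + 29 = ∛(250), so β^3 = 250. Then (α + 29)^3 - 250 = 0, i.e. α is a root of g(x) = (x + 29)^3 - 250 = x^3 + 87x^2 + 2523x + 24139. Since g(x) = h(x + 29) where h(x) = x^3 - 250, and h is irreducible over Q (because 250 is not a perfect cube, so h has no rational root, and a monic cubic with no rational root is irreducible), g is also irreducible (irreducibility is preserved under the substitution x → x + 29). Hence m_α(x) = x^3 + 87x^2 + 2523x + 24139.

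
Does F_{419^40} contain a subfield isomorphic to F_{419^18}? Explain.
No: F_{419^18} is not a subfield of F_{419^40}

F_{p^m} embeds in F_{p^n} iff m | n. Here 18 ∤ 40 (since 40 = 2·18 + 4 with remainder 4 ≠ 0), so F_{419^18} is not a subfield of F_{419^40}. Equivalently: if it were, the tower law would give 18 = [F_{419^18}:F_419] dividing [F_{419^40}:F_419] = 40, contradiction.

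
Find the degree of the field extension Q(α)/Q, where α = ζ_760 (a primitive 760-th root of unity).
[Q(α):Q] = 288

The minimal polynomial of ζ_760 over Q is the 760-th cyclotomic polynomial Φ_760(x), which is irreducible over Q and has degree φ(760) = 288. Hence [Q(α):Q] = φ(760) = 288.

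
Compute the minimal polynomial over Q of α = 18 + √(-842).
m_α(x) = x^2 - 36x + 1166

From α - 18 = √(-842), squaring gives (α - 18)^2 = -842, i.e. α^2 - 36α + 324 = -842, so α^2 - 36α + 1166 = 0. The discriminant of x^2 - 36x + 1166 is (-36)^2 - 4·(1166) = 1296 - 4664 = -3368, and 4·(-842) is not a perfect square in Q since -842 is squarefree and ≠ 1. Hence x^2 - 36x + 1166 is irreducible over Q and is the minimal polynomial of α.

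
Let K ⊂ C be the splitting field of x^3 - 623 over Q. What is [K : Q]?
[K : Q] = 6

The roots of x^3 - 623 are ∛623, ω∛623, ω^2∛623 where ω = e^(2πi/3) is a primitive cube root of unity, so K = Q(∛623, ω). Now [Q(∛623):Q] = 3 (since 623 is not a perfect cube, x^3 - 623 is irreducible) and [Q(ω):Q] = 2. Both 2 and 3 divide [K:Q], and [K:Q] ≤ 3·2 = 6, so [K:Q] = 6. (Equivalently: Q(∛623) ⊂ R but ω ∉ R, so [K : Q(∛623)] = 2.)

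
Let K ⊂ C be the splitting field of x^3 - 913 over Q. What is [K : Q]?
[K : Q] = 6

The roots of x^3 - 913 are ∛913, ω∛913, ω^2∛913 where ω = e^(2πi/3) is a primitive cube root of unity, so K = Q(∛913, ω). Now [Q(∛913):Q] = 3 (since 913 is not a perfect cube, x^3 - 913 is irreducible) and [Q(ω):Q] = 2. Both 2 and 3 divide [K:Q], and [K:Q] ≤ 3·2 = 6, so [K:Q] = 6. (Equivalently: Q(∛913) ⊂ R but ω ∉ R, so [K : Q(∛913)] = 2.)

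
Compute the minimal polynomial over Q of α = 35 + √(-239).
m_α(x) = x^2 - 70x + 1464

From α - 35 = √(-239), squaring gives (α - 35)^2 = -239, i.e. α^2 - 70α + 1225 = -239, so α^2 - 70α + 1464 = 0. The discriminant of x^2 - 70x + 1464 is (-70)^2 - 4·(1464) = 4900 - 5856 = -956, and 4·(-239) is not a perfect square in Q since -239 is squarefree and ≠ 1. Hence x^2 - 70x + 1464 is irreducible over Q and is the minimal polynomial of α.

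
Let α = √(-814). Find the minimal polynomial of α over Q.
m_α(x) = x^2 + 814

α satisfies α^2 + 814 = 0, so x^2 + 814 annihilates α. Since d = -814 is squarefree and ≠ 1, it is not a perfect square in Q, so x^2 + 814 has no rational root and is therefore irreducible over Q (a degree-2 polynomial over a field is irreducible iff it has no root). Hence m_α(x) = x^2 + 814.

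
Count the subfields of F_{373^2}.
F_{373^2} has 2 subfields

The subfields of F_{p^n} are exactly the fields F_{p^d} for d | n (each is the fixed field of the unique index-d subgroup of Gal(F_{p^n}/F_p) ≅ Z/nZ). The divisors of n = 2 are {1, 2}, giving 2 subfields: F_{373^1}, F_{373^2}.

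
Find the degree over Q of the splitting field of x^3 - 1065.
[K : Q] = 6

The roots of x^3 - 1065 are ∛1065, ω∛1065, ω^2∛1065 where ω = e^(2πi/3) is a primitive cube root of unity, so K = Q(∛1065, ω). Now [Q(∛1065):Q] = 3 (since 1065 is not a perfect cube, x^3 - 1065 is irreducible) and [Q(ω):Q] = 2. Both 2 and 3 divide [K:Q], and [K:Q] ≤ 3·2 = 6, so [K:Q] = 6. (Equivalently: Q(∛1065) ⊂ R but ω ∉ R, so [K : Q(∛1065)] = 2.)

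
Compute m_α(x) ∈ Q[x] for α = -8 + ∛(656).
m_α(x) = x^3 + 24x^2 + 192x - 144

Set β = α + 8 = ∛(656), so β^3 = 656. Then (α + 8)^3 - 656 = 0, i.e. α is a root of g(x) = (x + 8)^3 - 656 = x^3 + 24x^2 + 192x - 144. Since g(x) = h(x + 8) where h(x) = x^3 - 656, and h is irreducible over Q (because 656 is not a perfect cube, so h has no rational root, and a monic cubic with no rational root is irreducible), g is also irreducible (irreducibility is preserved under the substitution x → x + 8). Hence m_α(x) = x^3 + 24x^2 + 192x - 144.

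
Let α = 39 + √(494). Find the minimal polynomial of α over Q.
m_α(x) = x^2 - 78x + 1027

From α - 39 = √(494), squaring gives (α - 39)^2 = 494, i.e. α^2 - 78α + 1521 = 494, so α^2 - 78α + 1027 = 0. The discriminant of x^2 - 78x + 1027 is (-78)^2 - 4·(1027) = 6084 - 4108 = 1976, and 4·(494) is not a perfect square in Q since 494 is squarefree and ≠ 1. Hence x^2 - 78x + 1027 is irreducible over Q and is the minimal polynomial of α.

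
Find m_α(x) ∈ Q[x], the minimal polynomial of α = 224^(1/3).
m_α(x) = x^3 - 224

α satisfies α^3 = 224, so x^3 - 224 annihilates α. By the rational root test, a rational root p/q (in lowest terms) of x^3 - 224 would satisfy p^3 = 224 q^3, forcing q = 1 and p^3 = 224; but 224 is not a perfect cube, contradiction. A monic cubic over Q with no rational root is irreducible (any nontrivial factorization would include a linear factor). Hence x^3 - 224 is the minimal polynomial of α, and in particular [Q(α):Q] = 3.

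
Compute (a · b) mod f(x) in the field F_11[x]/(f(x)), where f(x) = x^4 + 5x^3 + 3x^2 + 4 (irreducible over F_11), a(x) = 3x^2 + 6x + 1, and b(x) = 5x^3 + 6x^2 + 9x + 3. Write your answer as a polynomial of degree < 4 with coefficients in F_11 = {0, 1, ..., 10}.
a · b ≡ 4x^3 + 7x^2 + 1 (mod f(x))

Multiply in F_11[x]: a(x)·b(x) = (3x^2 + 6x + 1)·(5x^3 + 6x^2 + 9x + 3) = 4x^5 + 4x^4 + 2x^3 + 3x^2 + 5x + 3. This has degree ≥ 4, so divide by f(x) over F_11: 4x^5 + 4x^4 + 2x^3 + 3x^2 + 5x + 3 = (4x + 6)·(x^4 + 5x^3 + 3x^2 + 4) + (4x^3 + 7x^2 + 1). Hence a·b ≡ 4x^3 + 7x^2 + 1 (mod f). (F_11[x]/(f) is a field with 11^4 = 14641 elements since f is irreducible of degree 4.)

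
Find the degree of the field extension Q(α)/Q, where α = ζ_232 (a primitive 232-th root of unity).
[Q(α):Q] = 112

The minimal polynomial of ζ_232 over Q is the 232-th cyclotomic polynomial Φ_232(x), which is irreducible over Q and has degree φ(232) = 112. Hence [Q(α):Q] = φ(232) = 112.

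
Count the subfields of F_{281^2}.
F_{281^2} has 2 subfields

The subfields of F_{p^n} are exactly the fields F_{p^d} for d | n (each is the fixed field of the unique index-d subgroup of Gal(F_{p^n}/F_p) ≅ Z/nZ). The divisors of n = 2 are {1, 2}, giving 2 subfields: F_{281^1}, F_{281^2}.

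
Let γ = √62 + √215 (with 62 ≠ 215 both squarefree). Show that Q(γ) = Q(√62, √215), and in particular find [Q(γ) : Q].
[Q(γ) : Q] = 4 (equivalently, Q(γ) = Q(√62, √215))

Obviously Q(γ) ⊆ Q(√62, √215), and [Q(√62, √215):Q] = 4 (since 62, 215 are distinct squarefree integers > 1 with 13330 not a perfect square). To show equality we compute the minimal polynomial of γ. From γ = √62 + √215: γ^2 = 62 + 2√(13330) + 215 = 277 + 2√(13330), so γ^2 - 277 = 2√(13330); squaring, (γ^2 - 277)^2 = 4·13330, i.e. γ^4 - 554γ^2 + 76729 - 53320 = 0, i.e. γ^4 - 554γ^2 + 23409 = 0. So γ is a root of x^4 - 554x^2 + 23409. This polynomial is irreducible over Q: it has no rational root (each ±√62 ± √215 is irrational), and any factorization into two quadratics over Q would force √(13330) ∈ Q (pairing opposite roots) or √62, √215 ∈ Q (other pairings), all impossible. Hence [Q(γ):Q] = 4 = [Q(√62, √215):Q], so Q(γ) = Q(√62, √215).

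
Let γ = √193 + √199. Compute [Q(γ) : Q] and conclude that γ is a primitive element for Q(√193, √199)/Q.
[Q(γ) : Q] = 4 (equivalently, Q(γ) = Q(√193, √199))

Obviously Q(γ) ⊆ Q(√193, √199), and [Q(√193, √199):Q] = 4 (since 193, 199 are distinct squarefree integers > 1 with 38407 not a perfect square). To show equality we compute the minimal polynomial of γ. From γ = √193 + √199: γ^2 = 193 + 2√(38407) + 199 = 392 + 2√(38407), so γ^2 - 392 = 2√(38407); squaring, (γ^2 - 392)^2 = 4·38407, i.e. γ^4 - 784γ^2 + 153664 - 153628 = 0, i.e. γ^4 - 784γ^2 + 36 = 0. So γ is a root of x^4 - 784x^2 + 36. This polynomial is irreducible over Q: it has no rational root (each ±√193 ± √199 is irrational), and any factorization into two quadratics over Q would force √(38407) ∈ Q (pairing opposite roots) or √193, √199 ∈ Q (other pairings), all impossible. Hence [Q(γ):Q] = 4 = [Q(√193, √199):Q], so Q(γ) = Q(√193, √199).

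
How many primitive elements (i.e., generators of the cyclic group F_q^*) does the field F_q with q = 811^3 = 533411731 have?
There are φ(533411730) = 134369280 primitive elements

F_q^* is cyclic of order q - 1 = 533411730. A cyclic group of order m has exactly φ(m) generators. Here m = 533411730 = 2 · 3^5 · 5 · 31 · 73 · 97, so the number of primitive elements is φ(533411730) = 134369280.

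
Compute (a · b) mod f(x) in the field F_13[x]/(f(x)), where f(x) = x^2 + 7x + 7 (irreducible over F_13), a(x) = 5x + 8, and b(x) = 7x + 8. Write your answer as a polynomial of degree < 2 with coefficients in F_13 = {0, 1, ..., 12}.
a · b ≡ 7x + 1 (mod f(x))

Multiply in F_13[x]: a(x)·b(x) = (5x + 8)·(7x + 8) = 9x^2 + 5x + 12. This has degree ≥ 2, so divide by f(x) over F_13: 9x^2 + 5x + 12 = (9)·(x^2 + 7x + 7) + (7x + 1). Hence a·b ≡ 7x + 1 (mod f). (F_13[x]/(f) is a field with 13^2 = 169 elements since f is irreducible of degree 2.)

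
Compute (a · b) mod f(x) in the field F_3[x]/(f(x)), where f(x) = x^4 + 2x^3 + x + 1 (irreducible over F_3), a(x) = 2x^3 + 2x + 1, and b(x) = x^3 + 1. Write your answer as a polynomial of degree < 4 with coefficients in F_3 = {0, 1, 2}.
a · b ≡ 2x^3 + 2x^2 + 2x (mod f(x))

Multiply in F_3[x]: a(x)·b(x) = (2x^3 + 2x + 1)·(x^3 + 1) = 2x^6 + 2x^4 + 2x + 1. This has degree ≥ 4, so divide by f(x) over F_3: 2x^6 + 2x^4 + 2x + 1 = (2x^2 + 2x + 1)·(x^4 + 2x^3 + x + 1) + (2x^3 + 2x^2 + 2x). Hence a·b ≡ 2x^3 + 2x^2 + 2x (mod f). (F_3[x]/(f) is a field with 3^4 = 81 elements since f is irreducible of degree 4.)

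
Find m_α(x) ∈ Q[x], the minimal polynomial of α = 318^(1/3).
m_α(x) = x^3 - 318

α satisfies α^3 = 318, so x^3 - 318 annihilates α. By the rational root test, a rational root p/q (in lowest terms) of x^3 - 318 would satisfy p^3 = 318 q^3, forcing q = 1 and p^3 = 318; but 318 is not a perfect cube, contradiction. A monic cubic over Q with no rational root is irreducible (any nontrivial factorization would include a linear factor). Hence x^3 - 318 is the minimal polynomial of α, and in particular [Q(α):Q] = 3.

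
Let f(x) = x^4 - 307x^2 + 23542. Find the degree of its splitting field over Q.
[K : Q] = 4

Solving the quadratic in x^2: x^2 = (307 ± √(307^2 - 4·23542))/2 = (307 ± √81)/2 = (307 ± 9)/2, giving x^2 = 149 or x^2 = 158. So f(x) = (x^2 - 149)(x^2 - 158) and the roots of f are ±√149, ±√158. Hence the splitting field is K = Q(√149, √158). Since 149 and 158 are distinct squarefree integers > 1, their product 23542 is not a perfect square, so √158 ∉ Q(√149). By the tower law [K:Q] = [Q(√149,√158):Q(√149)] · [Q(√149):Q] = 2 · 2 = 4.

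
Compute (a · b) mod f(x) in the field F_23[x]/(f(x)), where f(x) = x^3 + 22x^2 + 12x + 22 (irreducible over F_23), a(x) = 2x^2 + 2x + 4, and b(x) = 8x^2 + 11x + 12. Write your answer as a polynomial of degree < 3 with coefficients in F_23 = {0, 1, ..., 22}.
a · b ≡ 9x^2 + 11x + 10 (mod f(x))

Multiply in F_23[x]: a(x)·b(x) = (2x^2 + 2x + 4)·(8x^2 + 11x + 12) = 16x^4 + 15x^3 + 9x^2 + 22x + 2. This has degree ≥ 3, so divide by f(x) over F_23: 16x^4 + 15x^3 + 9x^2 + 22x + 2 = (16x + 8)·(x^3 + 22x^2 + 12x + 22) + (9x^2 + 11x + 10). Hence a·b ≡ 9x^2 + 11x + 10 (mod f). (F_23[x]/(f) is a field with 23^3 = 12167 elements since f is irreducible of degree 3.)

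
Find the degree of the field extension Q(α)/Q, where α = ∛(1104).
[Q(α):Q] = 3

The minimal polynomial of α is x^3 - 1104, irreducible over Q since 1104 is not a perfect cube (so x^3 - 1104 has no rational root). Hence [Q(α):Q] = deg(m_α) = 3.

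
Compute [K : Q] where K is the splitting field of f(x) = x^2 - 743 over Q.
[K : Q] = 2

f(x) = x^2 - 743 factors as (x - √743)(x + √743). The splitting field is K = Q(√743). Since 743 is squarefree and > 1, it is not a perfect square, so x^2 - 743 is irreducible over Q and [Q(√743) : Q] = 2. Hence [K : Q] = 2.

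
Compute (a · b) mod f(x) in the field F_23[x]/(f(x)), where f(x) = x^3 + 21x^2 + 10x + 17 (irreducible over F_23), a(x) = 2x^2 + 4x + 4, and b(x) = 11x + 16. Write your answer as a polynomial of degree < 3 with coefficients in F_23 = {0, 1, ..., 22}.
a · b ≡ 5x^2 + 3x + 12 (mod f(x))

Multiply in F_23[x]: a(x)·b(x) = (2x^2 + 4x + 4)·(11x + 16) = 22x^3 + 7x^2 + 16x + 18. This has degree ≥ 3, so divide by f(x) over F_23: 22x^3 + 7x^2 + 16x + 18 = (22)·(x^3 + 21x^2 + 10x + 17) + (5x^2 + 3x + 12). Hence a·b ≡ 5x^2 + 3x + 12 (mod f). (F_23[x]/(f) is a field with 23^3 = 12167 elements since f is irreducible of degree 3.)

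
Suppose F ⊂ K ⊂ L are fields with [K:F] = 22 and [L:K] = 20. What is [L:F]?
[L:F] = 440

The tower law says that for any tower of field extensions F ⊂ K ⊂ L with finite degrees, [L:F] = [L:K] · [K:F]. Here this gives [L:F] = 20 · 22 = 440.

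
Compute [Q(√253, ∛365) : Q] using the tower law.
[Q(√253, ∛365) : Q] = 6

Let L = Q(√253, ∛365). Since Q(√253) ⊂ L and [Q(√253):Q] = 2, the tower law gives 2 | [L:Q]. Likewise Q(∛365) ⊂ L with [Q(∛365):Q] = 3 (because 365 is not a perfect cube), so 3 | [L:Q]. As gcd(2,3) = 1, [L:Q] is divisible by 6. Conversely L is generated over Q by √253 and ∛365, so [L:Q] ≤ 2·3 = 6. Therefore [Q(√253, ∛365) : Q] = 6.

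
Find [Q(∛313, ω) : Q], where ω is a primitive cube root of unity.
[Q(∛313, ω) : Q] = 6

[Q(∛313):Q] = 3 (min poly x^3 - 313, irreducible since 313 is not a perfect cube). [Q(ω):Q] = 2 (min poly x^2 + x + 1). Since Q(∛313) ⊂ R and ω ∉ R, we have ω ∉ Q(∛313), so x^2 + x + 1 remains irreducible over Q(∛313) and [Q(∛313, ω) : Q(∛313)] = 2. By the tower law, [Q(∛313, ω) : Q] = 3 · 2 = 6. (In fact Q(∛313, ω) is the splitting field of x^3 - 313 over Q.)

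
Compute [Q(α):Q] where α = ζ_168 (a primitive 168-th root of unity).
[Q(α):Q] = 48

The minimal polynomial of ζ_168 over Q is the 168-th cyclotomic polynomial Φ_168(x), which is irreducible over Q and has degree φ(168) = 48. Hence [Q(α):Q] = φ(168) = 48.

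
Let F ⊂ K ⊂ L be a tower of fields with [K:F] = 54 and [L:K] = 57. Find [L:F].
[L:F] = 3078

The tower law says that for any tower of field extensions F ⊂ K ⊂ L with finite degrees, [L:F] = [L:K] · [K:F]. Here this gives [L:F] = 57 · 54 = 3078.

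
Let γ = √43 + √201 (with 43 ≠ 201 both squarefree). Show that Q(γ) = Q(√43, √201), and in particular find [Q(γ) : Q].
[Q(γ) : Q] = 4 (equivalently, Q(γ) = Q(√43, √201))

Obviously Q(γ) ⊆ Q(√43, √201), and [Q(√43, √201):Q] = 4 (since 43, 201 are distinct squarefree integers > 1 with 8643 not a perfect square). To show equality we compute the minimal polynomial of γ. From γ = √43 + √201: γ^2 = 43 + 2√(8643) + 201 = 244 + 2√(8643), so γ^2 - 244 = 2√(8643); squaring, (γ^2 - 244)^2 = 4·8643, i.e. γ^4 - 488γ^2 + 59536 - 34572 = 0, i.e. γ^4 - 488γ^2 + 24964 = 0. So γ is a root of x^4 - 488x^2 + 24964. This polynomial is irreducible over Q: it has no rational root (each ±√43 ± √201 is irrational), and any factorization into two quadratics over Q would force √(8643) ∈ Q (pairing opposite roots) or √43, √201 ∈ Q (other pairings), all impossible. Hence [Q(γ):Q] = 4 = [Q(√43, √201):Q], so Q(γ) = Q(√43, √201).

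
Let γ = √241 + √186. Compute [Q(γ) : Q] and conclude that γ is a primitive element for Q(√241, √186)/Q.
[Q(γ) : Q] = 4 (equivalently, Q(γ) = Q(√241, √186))

Obviously Q(γ) ⊆ Q(√241, √186), and [Q(√241, √186):Q] = 4 (since 241, 186 are distinct squarefree integers > 1 with 44826 not a perfect square). To show equality we compute the minimal polynomial of γ. From γ = √241 + √186: γ^2 = 241 + 2√(44826) + 186 = 427 + 2√(44826), so γ^2 - 427 = 2√(44826); squaring, (γ^2 - 427)^2 = 4·44826, i.e. γ^4 - 854γ^2 + 182329 - 179304 = 0, i.e. γ^4 - 854γ^2 + 3025 = 0. So γ is a root of x^4 - 854x^2 + 3025. This polynomial is irreducible over Q: it has no rational root (each ±√241 ± √186 is irrational), and any factorization into two quadratics over Q would force √(44826) ∈ Q (pairing opposite roots) or √241, √186 ∈ Q (other pairings), all impossible. Hence [Q(γ):Q] = 4 = [Q(√241, √186):Q], so Q(γ) = Q(√241, √186).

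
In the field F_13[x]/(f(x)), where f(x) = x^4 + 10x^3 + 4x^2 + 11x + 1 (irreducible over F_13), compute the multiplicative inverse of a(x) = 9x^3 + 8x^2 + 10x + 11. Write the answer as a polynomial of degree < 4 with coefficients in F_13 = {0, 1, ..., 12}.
a(x)^(-1) ≡ 10x^3 + 11x^2 + 4x + 5 (mod f(x))

Since f is irreducible over F_13, F_13[x]/(f) is a field and a(x) ≠ 0 has an inverse. Apply the extended Euclidean algorithm to f(x) and a(x) in F_13[x]: f(x) = (3x + 10)·a(x) + (11x^2 + 8x + 8);  a(x) = (2x + 4)·(11x^2 + 8x + 8) + (x + 5);  (11x^2 + 8x + 8) = (11x + 5)·(x + 5) + (9). The last nonzero remainder is the constant 9 = gcd(f, a) in F_13. Back-substituting through the division chain expresses 9 = s(x)·a(x) + t(x)·f(x) with s(x) ≡ 12x^3 + 8x^2 + 10x + 6 (mod f), so (12x^3 + 8x^2 + 10x + 6)·a(x) ≡ 9 (mod f). Multiplying by 9^(-1) ≡ 3 in F_13 gives a(x)^(-1) ≡ 3·(12x^3 + 8x^2 + 10x + 6) ≡ 10x^3 + 11x^2 + 4x + 5 (mod f). Check: (9x^3 + 8x^2 + 10x + 11)·(10x^3 + 11x^2 + 4x + 5) = 12x^6 + 10x^5 + 3x^4 + 11x^3 + 6x^2 + 3x + 3 ≡ 1 (mod x^4 + 10x^3 + 4x^2 + 11x + 1).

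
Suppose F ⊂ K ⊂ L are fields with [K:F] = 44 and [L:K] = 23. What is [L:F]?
[L:F] = 1012

The tower law says that for any tower of field extensions F ⊂ K ⊂ L with finite degrees, [L:F] = [L:K] · [K:F]. Here this gives [L:F] = 23 · 44 = 1012.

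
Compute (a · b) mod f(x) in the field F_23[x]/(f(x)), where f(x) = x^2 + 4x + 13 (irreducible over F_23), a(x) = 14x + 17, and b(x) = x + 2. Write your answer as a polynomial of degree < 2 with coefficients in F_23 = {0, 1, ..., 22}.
a · b ≡ 12x + 13 (mod f(x))

Multiply in F_23[x]: a(x)·b(x) = (14x + 17)·(x + 2) = 14x^2 + 22x + 11. This has degree ≥ 2, so divide by f(x) over F_23: 14x^2 + 22x + 11 = (14)·(x^2 + 4x + 13) + (12x + 13). Hence a·b ≡ 12x + 13 (mod f). (F_23[x]/(f) is a field with 23^2 = 529 elements since f is irreducible of degree 2.)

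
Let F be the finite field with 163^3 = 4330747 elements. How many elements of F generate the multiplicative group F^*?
There are φ(4330746) = 1154736 primitive elements

F_q^* is cyclic of order q - 1 = 4330746. A cyclic group of order m has exactly φ(m) generators. Here m = 4330746 = 2 · 3^5 · 7 · 19 · 67, so the number of primitive elements is φ(4330746) = 1154736.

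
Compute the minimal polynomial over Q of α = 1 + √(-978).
m_α(x) = x^2 - 2x + 979

From α - 1 = √(-978), squaring gives (α - 1)^2 = -978, i.e. α^2 - 2α + 1 = -978, so α^2 - 2α + 979 = 0. The discriminant of x^2 - 2x + 979 is (-2)^2 - 4·(979) = 4 - 3916 = -3912, and 4·(-978) is not a perfect square in Q since -978 is squarefree and ≠ 1. Hence x^2 - 2x + 979 is irreducible over Q and is the minimal polynomial of α.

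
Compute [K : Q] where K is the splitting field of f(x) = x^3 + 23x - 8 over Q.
[K : Q] = 6

By the rational root test, any rational root of the monic integer polynomial f(x) = x^3 + 23x - 8 must be an integer dividing the constant term -8, i.e. one of ±{1, 2, 4, 8}. Evaluating: f(1) = 16, f(-1) = -32, f(2) = 46, f(-2) = -62, f(4) = 148, f(-4) = -164, f(8) = 688, f(-8) = -704; none is 0, so f has no rational root and is therefore irreducible over Q (a cubic with no linear factor over a field is irreducible). For an irreducible cubic, the Galois group is A_3 or S_3 according as the discriminant disc(f) = -4a^3 - 27b^2 = -4·(23)^3 - 27·(-8)^2 = -50396 is or is not a square in Q. Here disc(f) = -50396 is not a perfect square in Q, so the Galois group of f over Q is not contained in A_3 and must be all of S_3. The splitting field has degree |S_3| = 6 over Q, so [K : Q] = 6.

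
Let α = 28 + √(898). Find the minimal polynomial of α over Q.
m_α(x) = x^2 - 56x - 114

From α - 28 = √(898), squaring gives (α - 28)^2 = 898, i.e. α^2 - 56α + 784 = 898, so α^2 - 56α - 114 = 0. The discriminant of x^2 - 56x - 114 is (-56)^2 - 4·(-114) = 3136 + 456 = 3592, and 4·(898) is not a perfect square in Q since 898 is squarefree and ≠ 1. Hence x^2 - 56x - 114 is irreducible over Q and is the minimal polynomial of α.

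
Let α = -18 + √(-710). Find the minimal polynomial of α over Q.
m_α(x) = x^2 + 36x + 1034

From α + 18 = √(-710), squaring gives (α + 18)^2 = -710, i.e. α^2 + 36α + 324 = -710, so α^2 + 36α + 1034 = 0. The discriminant of x^2 + 36x + 1034 is (36)^2 - 4·(1034) = 1296 - 4136 = -2840, and 4·(-710) is not a perfect square in Q since -710 is squarefree and ≠ 1. Hence x^2 + 36x + 1034 is irreducible over Q and is the minimal polynomial of α.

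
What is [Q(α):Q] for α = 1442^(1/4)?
[Q(α):Q] = 4

α is a root of x^4 - 1442. By Eisenstein's criterion at the prime p = 2 (which divides the constant term 1442 but p^2 = 4 does not, since 1442 is squarefree), x^4 - 1442 is irreducible over Q. Hence [Q(α):Q] = 4.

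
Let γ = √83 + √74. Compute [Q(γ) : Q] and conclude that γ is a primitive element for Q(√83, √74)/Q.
[Q(γ) : Q] = 4 (equivalently, Q(γ) = Q(√83, √74))

Obviously Q(γ) ⊆ Q(√83, √74), and [Q(√83, √74):Q] = 4 (since 83, 74 are distinct squarefree integers > 1 with 6142 not a perfect square). To show equality we compute the minimal polynomial of γ. From γ = √83 + √74: γ^2 = 83 + 2√(6142) + 74 = 157 + 2√(6142), so γ^2 - 157 = 2√(6142); squaring, (γ^2 - 157)^2 = 4·6142, i.e. γ^4 - 314γ^2 + 24649 - 24568 = 0, i.e. γ^4 - 314γ^2 + 81 = 0. So γ is a root of x^4 - 314x^2 + 81. This polynomial is irreducible over Q: it has no rational root (each ±√83 ± √74 is irrational), and any factorization into two quadratics over Q would force √(6142) ∈ Q (pairing opposite roots) or √83, √74 ∈ Q (other pairings), all impossible. Hence [Q(γ):Q] = 4 = [Q(√83, √74):Q], so Q(γ) = Q(√83, √74).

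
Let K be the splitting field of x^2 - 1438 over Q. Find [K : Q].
[K : Q] = 2

f(x) = x^2 - 1438 factors as (x - √1438)(x + √1438). The splitting field is K = Q(√1438). Since 1438 is squarefree and > 1, it is not a perfect square, so x^2 - 1438 is irreducible over Q and [Q(√1438) : Q] = 2. Hence [K : Q] = 2.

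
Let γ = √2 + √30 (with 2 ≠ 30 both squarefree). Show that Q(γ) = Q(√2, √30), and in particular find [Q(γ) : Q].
[Q(γ) : Q] = 4 (equivalently, Q(γ) = Q(√2, √30))

Obviously Q(γ) ⊆ Q(√2, √30), and [Q(√2, √30):Q] = 4 (since 2, 30 are distinct squarefree integers > 1 with 60 not a perfect square). To show equality we compute the minimal polynomial of γ. From γ = √2 + √30: γ^2 = 2 + 2√(60) + 30 = 32 + 2√(60), so γ^2 - 32 = 2√(60); squaring, (γ^2 - 32)^2 = 4·60, i.e. γ^4 - 64γ^2 + 1024 - 240 = 0, i.e. γ^4 - 64γ^2 + 784 = 0. So γ is a root of x^4 - 64x^2 + 784. This polynomial is irreducible over Q: it has no rational root (each ±√2 ± √30 is irrational), and any factorization into two quadratics over Q would force √(60) ∈ Q (pairing opposite roots) or √2, √30 ∈ Q (other pairings), all impossible. Hence [Q(γ):Q] = 4 = [Q(√2, √30):Q], so Q(γ) = Q(√2, √30).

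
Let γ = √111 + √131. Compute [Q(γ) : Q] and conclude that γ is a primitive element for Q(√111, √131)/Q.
[Q(γ) : Q] = 4 (equivalently, Q(γ) = Q(√111, √131))

Obviously Q(γ) ⊆ Q(√111, √131), and [Q(√111, √131):Q] = 4 (since 111, 131 are distinct squarefree integers > 1 with 14541 not a perfect square). To show equality we compute the minimal polynomial of γ. From γ = √111 + √131: γ^2 = 111 + 2√(14541) + 131 = 242 + 2√(14541), so γ^2 - 242 = 2√(14541); squaring, (γ^2 - 242)^2 = 4·14541, i.e. γ^4 - 484γ^2 + 58564 - 58164 = 0, i.e. γ^4 - 484γ^2 + 400 = 0. So γ is a root of x^4 - 484x^2 + 400. This polynomial is irreducible over Q: it has no rational root (each ±√111 ± √131 is irrational), and any factorization into two quadratics over Q would force √(14541) ∈ Q (pairing opposite roots) or √111, √131 ∈ Q (other pairings), all impossible. Hence [Q(γ):Q] = 4 = [Q(√111, √131):Q], so Q(γ) = Q(√111, √131).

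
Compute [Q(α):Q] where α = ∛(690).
[Q(α):Q] = 3

The minimal polynomial of α is x^3 - 690, irreducible over Q since 690 is not a perfect cube (so x^3 - 690 has no rational root). Hence [Q(α):Q] = deg(m_α) = 3.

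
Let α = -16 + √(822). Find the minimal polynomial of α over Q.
m_α(x) = x^2 + 32x - 566

From α + 16 = √(822), squaring gives (α + 16)^2 = 822, i.e. α^2 + 32α + 256 = 822, so α^2 + 32α - 566 = 0. The discriminant of x^2 + 32x - 566 is (32)^2 - 4·(-566) = 1024 + 2264 = 3288, and 4·(822) is not a perfect square in Q since 822 is squarefree and ≠ 1. Hence x^2 + 32x - 566 is irreducible over Q and is the minimal polynomial of α.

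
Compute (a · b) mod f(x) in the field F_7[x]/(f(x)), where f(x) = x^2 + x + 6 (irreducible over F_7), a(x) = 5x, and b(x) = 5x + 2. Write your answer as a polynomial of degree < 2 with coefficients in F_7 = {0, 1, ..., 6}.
a · b ≡ 6x + 4 (mod f(x))

Multiply in F_7[x]: a(x)·b(x) = (5x)·(5x + 2) = 4x^2 + 3x. This has degree ≥ 2, so divide by f(x) over F_7: 4x^2 + 3x = (4)·(x^2 + x + 6) + (6x + 4). Hence a·b ≡ 6x + 4 (mod f). (F_7[x]/(f) is a field with 7^2 = 49 elements since f is irreducible of degree 2.)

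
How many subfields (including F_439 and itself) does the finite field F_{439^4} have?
F_{439^4} has 3 subfields

The subfields of F_{p^n} are exactly the fields F_{p^d} for d | n (each is the fixed field of the unique index-d subgroup of Gal(F_{p^n}/F_p) ≅ Z/nZ). The divisors of n = 4 are {1, 2, 4}, giving 3 subfields: F_{439^1}, F_{439^2}, F_{439^4}.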